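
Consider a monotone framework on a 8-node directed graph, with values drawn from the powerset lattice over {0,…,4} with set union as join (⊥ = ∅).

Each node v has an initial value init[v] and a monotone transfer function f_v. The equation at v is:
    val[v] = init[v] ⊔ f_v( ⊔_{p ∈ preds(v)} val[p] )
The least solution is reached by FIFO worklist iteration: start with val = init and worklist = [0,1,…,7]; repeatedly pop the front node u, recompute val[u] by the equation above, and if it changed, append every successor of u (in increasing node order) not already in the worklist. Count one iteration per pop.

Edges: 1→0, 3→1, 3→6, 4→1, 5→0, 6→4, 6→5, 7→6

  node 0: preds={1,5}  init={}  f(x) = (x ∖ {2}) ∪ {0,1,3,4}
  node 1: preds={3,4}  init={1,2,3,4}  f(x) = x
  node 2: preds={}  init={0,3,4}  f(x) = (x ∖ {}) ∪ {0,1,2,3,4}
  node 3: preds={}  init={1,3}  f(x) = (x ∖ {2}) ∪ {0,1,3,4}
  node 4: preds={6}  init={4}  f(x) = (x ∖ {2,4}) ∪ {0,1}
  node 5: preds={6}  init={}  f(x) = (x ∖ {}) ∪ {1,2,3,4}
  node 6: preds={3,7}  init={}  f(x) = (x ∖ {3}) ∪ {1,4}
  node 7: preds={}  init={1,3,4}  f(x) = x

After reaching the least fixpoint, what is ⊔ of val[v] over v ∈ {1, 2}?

{0,1,2,3,4}

Trace (13 dequeues):
  [1] u=0 | in {1,2,3,4} | out {0,1,3,4} | prev {} | push {}
  [2] u=1 | in {1,3,4} | out {1,2,3,4} | ==
  [3] u=2 | in {} | out {0,1,2,3,4} | prev {0,3,4} | push {}
  [4] u=3 | in {} | out {0,1,3,4} | prev {1,3} | push {1}
  [5] u=4 | in {} | out {0,1,4} | prev {4} | push {}
  [6] u=5 | in {} | out {1,2,3,4} | prev {} | push {0}
  [7] u=6 | in {0,1,3,4} | out {0,1,4} | prev {} | push {4,5}
  [8] u=7 | in {} | out {1,3,4} | ==
  [9] u=1 | in {0,1,3,4} | out {0,1,2,3,4} | prev {1,2,3,4} | push {}
  [10] u=0 | in {0,1,2,3,4} | out {0,1,3,4} | ==
  [11] u=4 | in {0,1,4} | out {0,1,4} | ==
  [12] u=5 | in {0,1,4} | out {0,1,2,3,4} | prev {1,2,3,4} | push {0}
  [13] u=0 | in {0,1,2,3,4} | out {0,1,3,4} | ==

Converged values:
  [0] {0,1,3,4}
  [1] {0,1,2,3,4}
  [2] {0,1,2,3,4}
  [3] {0,1,3,4}
  [4] {0,1,4}
  [5] {0,1,2,3,4}
  [6] {0,1,4}
  [7] {1,3,4}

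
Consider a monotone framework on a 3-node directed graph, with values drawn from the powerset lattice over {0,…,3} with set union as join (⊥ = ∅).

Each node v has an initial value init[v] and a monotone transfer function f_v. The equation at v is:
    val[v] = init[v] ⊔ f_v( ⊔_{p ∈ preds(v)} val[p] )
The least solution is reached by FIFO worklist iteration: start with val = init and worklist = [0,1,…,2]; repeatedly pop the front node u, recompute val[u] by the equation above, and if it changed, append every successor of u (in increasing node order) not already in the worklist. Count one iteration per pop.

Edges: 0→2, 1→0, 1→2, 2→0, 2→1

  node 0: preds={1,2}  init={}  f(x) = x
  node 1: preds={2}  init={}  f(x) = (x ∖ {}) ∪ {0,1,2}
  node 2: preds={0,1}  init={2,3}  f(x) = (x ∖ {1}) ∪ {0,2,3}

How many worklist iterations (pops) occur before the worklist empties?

Trace (6 dequeues):
  [1] u=0 | in {2,3} | out {2,3} | prev {} | push {}
  [2] u=1 | in {2,3} | out {0,1,2,3} | prev {} | push {0}
  [3] u=2 | in {0,1,2,3} | out {0,2,3} | prev {2,3} | push {1}
  [4] u=0 | in {0,1,2,3} | out {0,1,2,3} | prev {2,3} | push {2}
  [5] u=1 | in {0,2,3} | out {0,1,2,3} | ==
  [6] u=2 | in {0,1,2,3} | out {0,2,3} | ==

Converged values:
  [0] {0,1,2,3}
  [1] {0,1,2,3}
  [2] {0,2,3}

6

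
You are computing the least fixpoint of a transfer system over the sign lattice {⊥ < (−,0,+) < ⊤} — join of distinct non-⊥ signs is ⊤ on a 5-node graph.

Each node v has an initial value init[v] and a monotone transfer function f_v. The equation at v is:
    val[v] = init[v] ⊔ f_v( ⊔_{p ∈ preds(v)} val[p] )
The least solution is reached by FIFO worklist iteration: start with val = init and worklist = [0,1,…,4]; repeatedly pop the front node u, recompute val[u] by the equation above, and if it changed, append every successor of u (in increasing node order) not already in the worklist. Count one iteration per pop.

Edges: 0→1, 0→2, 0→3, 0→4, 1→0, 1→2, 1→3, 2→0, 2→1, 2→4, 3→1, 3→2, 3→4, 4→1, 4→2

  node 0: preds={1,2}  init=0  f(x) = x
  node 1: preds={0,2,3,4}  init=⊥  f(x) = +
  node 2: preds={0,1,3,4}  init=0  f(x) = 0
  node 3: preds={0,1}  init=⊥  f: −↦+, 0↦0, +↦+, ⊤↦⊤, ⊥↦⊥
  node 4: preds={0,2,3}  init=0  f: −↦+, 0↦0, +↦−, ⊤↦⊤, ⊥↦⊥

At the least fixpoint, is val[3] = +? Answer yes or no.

Iteration log — 10 steps:
  step 1. node 0  ⊔preds=0  new=0  stable
  step 2. node 1  ⊔preds=0  new=+  old=⊥  +wl: 0
  step 3. node 2  ⊔preds=⊤  new=0  stable
  step 4. node 3  ⊔preds=⊤  new=⊤  old=⊥  +wl: 1,2
  step 5. node 4  ⊔preds=⊤  new=⊤  old=0  +wl: 
  step 6. node 0  ⊔preds=⊤  new=⊤  old=0  +wl: 3,4
  step 7. node 1  ⊔preds=⊤  new=+  stable
  step 8. node 2  ⊔preds=⊤  new=0  stable
  step 9. node 3  ⊔preds=⊤  new=⊤  stable
  step 10. node 4  ⊔preds=⊤  new=⊤  stable

Least fixpoint reached:
  node 0: ⊤
  node 1: +
  node 2: 0
  node 3: ⊤
  node 4: ⊤

no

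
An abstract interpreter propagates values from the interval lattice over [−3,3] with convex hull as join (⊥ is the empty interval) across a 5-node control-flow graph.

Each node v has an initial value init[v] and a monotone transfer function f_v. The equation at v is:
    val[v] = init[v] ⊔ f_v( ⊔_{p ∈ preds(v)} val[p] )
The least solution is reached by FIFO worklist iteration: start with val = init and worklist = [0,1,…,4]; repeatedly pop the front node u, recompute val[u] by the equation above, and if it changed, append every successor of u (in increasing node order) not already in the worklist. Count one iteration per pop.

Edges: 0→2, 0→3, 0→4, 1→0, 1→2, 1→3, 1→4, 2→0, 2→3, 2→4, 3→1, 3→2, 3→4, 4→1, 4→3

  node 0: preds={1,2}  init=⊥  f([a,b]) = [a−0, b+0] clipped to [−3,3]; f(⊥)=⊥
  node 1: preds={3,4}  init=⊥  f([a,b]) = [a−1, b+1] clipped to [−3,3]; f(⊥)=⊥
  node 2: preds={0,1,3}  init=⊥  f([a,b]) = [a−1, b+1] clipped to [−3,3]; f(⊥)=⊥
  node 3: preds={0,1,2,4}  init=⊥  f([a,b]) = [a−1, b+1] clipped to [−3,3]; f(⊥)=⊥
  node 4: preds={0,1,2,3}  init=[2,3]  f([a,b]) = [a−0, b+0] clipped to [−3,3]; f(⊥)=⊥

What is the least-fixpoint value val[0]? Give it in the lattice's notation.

Trace (16 dequeues):
  [1] u=0 | in ⊥ | out ⊥ | ==
  [2] u=1 | in [2,3] | out [1,3] | prev ⊥ | push {0}
  [3] u=2 | in [1,3] | out [0,3] | prev ⊥ | push {}
  [4] u=3 | in [0,3] | out [-1,3] | prev ⊥ | push {1,2}
  [5] u=4 | in [-1,3] | out [-1,3] | prev [2,3] | push {3}
  [6] u=0 | in [0,3] | out [0,3] | prev ⊥ | push {4}
  [7] u=1 | in [-1,3] | out [-2,3] | prev [1,3] | push {0}
  [8] u=2 | in [-2,3] | out [-3,3] | prev [0,3] | push {}
  [9] u=3 | in [-3,3] | out [-3,3] | prev [-1,3] | push {1,2}
  [10] u=4 | in [-3,3] | out [-3,3] | prev [-1,3] | push {3}
  [11] u=0 | in [-3,3] | out [-3,3] | prev [0,3] | push {4}
  [12] u=1 | in [-3,3] | out [-3,3] | prev [-2,3] | push {0}
  [13] u=2 | in [-3,3] | out [-3,3] | ==
  [14] u=3 | in [-3,3] | out [-3,3] | ==
  [15] u=4 | in [-3,3] | out [-3,3] | ==
  [16] u=0 | in [-3,3] | out [-3,3] | ==

Converged values:
  [0] [-3,3]
  [1] [-3,3]
  [2] [-3,3]
  [3] [-3,3]
  [4] [-3,3]

[-3,3]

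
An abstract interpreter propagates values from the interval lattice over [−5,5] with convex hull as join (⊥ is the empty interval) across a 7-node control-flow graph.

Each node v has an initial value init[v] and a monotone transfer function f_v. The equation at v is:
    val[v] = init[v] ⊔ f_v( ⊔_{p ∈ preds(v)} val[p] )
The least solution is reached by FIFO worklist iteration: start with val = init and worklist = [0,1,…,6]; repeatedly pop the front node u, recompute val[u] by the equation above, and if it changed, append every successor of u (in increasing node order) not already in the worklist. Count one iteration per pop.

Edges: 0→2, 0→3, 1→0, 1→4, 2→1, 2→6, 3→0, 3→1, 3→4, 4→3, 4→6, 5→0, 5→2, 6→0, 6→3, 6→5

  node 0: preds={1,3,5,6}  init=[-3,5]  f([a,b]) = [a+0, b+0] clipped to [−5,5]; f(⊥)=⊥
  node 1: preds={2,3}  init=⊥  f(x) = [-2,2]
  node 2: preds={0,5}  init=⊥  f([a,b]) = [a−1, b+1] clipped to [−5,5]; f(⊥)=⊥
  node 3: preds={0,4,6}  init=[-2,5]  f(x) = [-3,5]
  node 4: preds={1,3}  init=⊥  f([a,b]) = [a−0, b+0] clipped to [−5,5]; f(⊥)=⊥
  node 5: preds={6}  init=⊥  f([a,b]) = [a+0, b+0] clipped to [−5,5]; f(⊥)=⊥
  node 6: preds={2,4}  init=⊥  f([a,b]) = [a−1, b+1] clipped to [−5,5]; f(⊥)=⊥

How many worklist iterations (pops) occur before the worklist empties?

15

Trace (15 dequeues):
  [1] u=0 | in [-2,5] | out [-3,5] | ==
  [2] u=1 | in [-2,5] | out [-2,2] | prev ⊥ | push {0}
  [3] u=2 | in [-3,5] | out [-4,5] | prev ⊥ | push {1}
  [4] u=3 | in [-3,5] | out [-3,5] | prev [-2,5] | push {}
  [5] u=4 | in [-3,5] | out [-3,5] | prev ⊥ | push {3}
  [6] u=5 | in ⊥ | out ⊥ | ==
  [7] u=6 | in [-4,5] | out [-5,5] | prev ⊥ | push {5}
  [8] u=0 | in [-5,5] | out [-5,5] | prev [-3,5] | push {2}
  [9] u=1 | in [-4,5] | out [-2,2] | ==
  [10] u=3 | in [-5,5] | out [-3,5] | ==
  [11] u=5 | in [-5,5] | out [-5,5] | prev ⊥ | push {0}
  [12] u=2 | in [-5,5] | out [-5,5] | prev [-4,5] | push {1,6}
  [13] u=0 | in [-5,5] | out [-5,5] | ==
  [14] u=1 | in [-5,5] | out [-2,2] | ==
  [15] u=6 | in [-5,5] | out [-5,5] | ==

Converged values:
  [0] [-5,5]
  [1] [-2,2]
  [2] [-5,5]
  [3] [-3,5]
  [4] [-3,5]
  [5] [-5,5]
  [6] [-5,5]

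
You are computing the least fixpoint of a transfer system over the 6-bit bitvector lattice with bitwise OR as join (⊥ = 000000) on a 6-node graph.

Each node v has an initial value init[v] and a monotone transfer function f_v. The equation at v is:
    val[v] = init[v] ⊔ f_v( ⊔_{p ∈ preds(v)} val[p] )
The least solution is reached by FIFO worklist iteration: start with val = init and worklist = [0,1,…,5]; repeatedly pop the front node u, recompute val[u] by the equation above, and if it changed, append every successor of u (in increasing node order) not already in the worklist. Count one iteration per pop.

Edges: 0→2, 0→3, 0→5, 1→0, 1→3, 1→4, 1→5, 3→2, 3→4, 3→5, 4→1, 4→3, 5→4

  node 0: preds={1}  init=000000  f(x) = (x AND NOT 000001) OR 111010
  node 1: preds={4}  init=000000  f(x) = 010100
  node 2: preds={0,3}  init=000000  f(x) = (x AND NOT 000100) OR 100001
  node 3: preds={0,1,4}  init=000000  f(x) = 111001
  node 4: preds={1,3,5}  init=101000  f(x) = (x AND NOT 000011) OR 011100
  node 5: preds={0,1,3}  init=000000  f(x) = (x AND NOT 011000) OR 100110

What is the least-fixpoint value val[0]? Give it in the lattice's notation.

Iteration log — 12 steps:
  step 1. node 0  ⊔preds=000000  new=111010  old=000000  +wl: 
  step 2. node 1  ⊔preds=101000  new=010100  old=000000  +wl: 0
  step 3. node 2  ⊔preds=111010  new=111011  old=000000  +wl: 
  step 4. node 3  ⊔preds=111110  new=111001  old=000000  +wl: 2
  step 5. node 4  ⊔preds=111101  new=111100  old=101000  +wl: 1,3
  step 6. node 5  ⊔preds=111111  new=100111  old=000000  +wl: 4
  step 7. node 0  ⊔preds=010100  new=111110  old=111010  +wl: 5
  step 8. node 2  ⊔preds=111111  new=111011  stable
  step 9. node 1  ⊔preds=111100  new=010100  stable
  step 10. node 3  ⊔preds=111110  new=111001  stable
  step 11. node 4  ⊔preds=111111  new=111100  stable
  step 12. node 5  ⊔preds=111111  new=100111  stable

Least fixpoint reached:
  node 0: 111110
  node 1: 010100
  node 2: 111011
  node 3: 111001
  node 4: 111100
  node 5: 100111

111110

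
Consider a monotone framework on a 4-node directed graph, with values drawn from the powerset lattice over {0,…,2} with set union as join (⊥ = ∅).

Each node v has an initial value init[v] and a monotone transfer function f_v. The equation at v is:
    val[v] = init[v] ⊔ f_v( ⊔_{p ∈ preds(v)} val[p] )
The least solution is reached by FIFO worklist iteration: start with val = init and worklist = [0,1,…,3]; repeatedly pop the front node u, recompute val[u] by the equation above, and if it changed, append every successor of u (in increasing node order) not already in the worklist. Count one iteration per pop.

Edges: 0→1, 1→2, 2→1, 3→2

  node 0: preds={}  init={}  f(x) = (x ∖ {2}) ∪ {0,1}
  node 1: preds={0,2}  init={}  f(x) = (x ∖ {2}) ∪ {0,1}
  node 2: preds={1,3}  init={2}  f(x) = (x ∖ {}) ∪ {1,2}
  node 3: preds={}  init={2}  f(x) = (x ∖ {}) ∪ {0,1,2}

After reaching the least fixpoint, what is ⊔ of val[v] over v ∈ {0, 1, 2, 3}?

{0,1,2}

Worklist (6 pops):
  #1 pop 0: in={} → {0,1} (was {}); enqueue []
  #2 pop 1: in={0,1,2} → {0,1} (was {}); enqueue []
  #3 pop 2: in={0,1,2} → {0,1,2} (was {2}); enqueue [1]
  #4 pop 3: in={} → {0,1,2} (was {2}); enqueue [2]
  #5 pop 1: in={0,1,2} → {0,1} (no change)
  #6 pop 2: in={0,1,2} → {0,1,2} (no change)

Fixpoint:
  val[0] = {0,1}
  val[1] = {0,1}
  val[2] = {0,1,2}
  val[3] = {0,1,2}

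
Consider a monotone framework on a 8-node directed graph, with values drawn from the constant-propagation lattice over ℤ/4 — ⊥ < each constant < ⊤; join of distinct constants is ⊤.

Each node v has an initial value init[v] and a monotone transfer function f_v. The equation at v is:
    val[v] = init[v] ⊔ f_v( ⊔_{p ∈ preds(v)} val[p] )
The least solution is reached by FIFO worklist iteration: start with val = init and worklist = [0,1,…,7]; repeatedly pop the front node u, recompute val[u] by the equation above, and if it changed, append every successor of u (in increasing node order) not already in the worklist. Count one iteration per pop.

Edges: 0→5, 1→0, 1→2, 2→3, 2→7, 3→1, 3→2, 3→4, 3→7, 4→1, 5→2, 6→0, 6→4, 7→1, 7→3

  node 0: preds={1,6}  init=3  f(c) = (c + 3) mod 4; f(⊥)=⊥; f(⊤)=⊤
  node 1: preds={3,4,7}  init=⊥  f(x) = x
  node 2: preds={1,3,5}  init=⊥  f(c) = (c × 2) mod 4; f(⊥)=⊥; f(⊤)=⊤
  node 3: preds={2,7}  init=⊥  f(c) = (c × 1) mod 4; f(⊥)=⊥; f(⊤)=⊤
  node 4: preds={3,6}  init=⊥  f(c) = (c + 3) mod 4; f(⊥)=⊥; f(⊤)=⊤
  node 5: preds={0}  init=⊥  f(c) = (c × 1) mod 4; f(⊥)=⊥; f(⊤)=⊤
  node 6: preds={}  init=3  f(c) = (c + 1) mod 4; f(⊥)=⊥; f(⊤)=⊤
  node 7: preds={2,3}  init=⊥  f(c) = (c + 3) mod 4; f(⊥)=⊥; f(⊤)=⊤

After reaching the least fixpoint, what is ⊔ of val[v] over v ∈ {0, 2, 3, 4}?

Iteration log — 19 steps:
  step 1. node 0  ⊔preds=3  new=⊤  old=3  +wl: 
  step 2. node 1  ⊔preds=⊥  new=⊥  stable
  step 3. node 2  ⊔preds=⊥  new=⊥  stable
  step 4. node 3  ⊔preds=⊥  new=⊥  stable
  step 5. node 4  ⊔preds=3  new=2  old=⊥  +wl: 1
  step 6. node 5  ⊔preds=⊤  new=⊤  old=⊥  +wl: 2
  step 7. node 6  ⊔preds=⊥  new=3  stable
  step 8. node 7  ⊔preds=⊥  new=⊥  stable
  step 9. node 1  ⊔preds=2  new=2  old=⊥  +wl: 0
  step 10. node 2  ⊔preds=⊤  new=⊤  old=⊥  +wl: 3,7
  step 11. node 0  ⊔preds=⊤  new=⊤  stable
  step 12. node 3  ⊔preds=⊤  new=⊤  old=⊥  +wl: 1,2,4
  step 13. node 7  ⊔preds=⊤  new=⊤  old=⊥  +wl: 3
  step 14. node 1  ⊔preds=⊤  new=⊤  old=2  +wl: 0
  step 15. node 2  ⊔preds=⊤  new=⊤  stable
  step 16. node 4  ⊔preds=⊤  new=⊤  old=2  +wl: 1
  step 17. node 3  ⊔preds=⊤  new=⊤  stable
  step 18. node 0  ⊔preds=⊤  new=⊤  stable
  step 19. node 1  ⊔preds=⊤  new=⊤  stable

Least fixpoint reached:
  node 0: ⊤
  node 1: ⊤
  node 2: ⊤
  node 3: ⊤
  node 4: ⊤
  node 5: ⊤
  node 6: 3
  node 7: ⊤

⊤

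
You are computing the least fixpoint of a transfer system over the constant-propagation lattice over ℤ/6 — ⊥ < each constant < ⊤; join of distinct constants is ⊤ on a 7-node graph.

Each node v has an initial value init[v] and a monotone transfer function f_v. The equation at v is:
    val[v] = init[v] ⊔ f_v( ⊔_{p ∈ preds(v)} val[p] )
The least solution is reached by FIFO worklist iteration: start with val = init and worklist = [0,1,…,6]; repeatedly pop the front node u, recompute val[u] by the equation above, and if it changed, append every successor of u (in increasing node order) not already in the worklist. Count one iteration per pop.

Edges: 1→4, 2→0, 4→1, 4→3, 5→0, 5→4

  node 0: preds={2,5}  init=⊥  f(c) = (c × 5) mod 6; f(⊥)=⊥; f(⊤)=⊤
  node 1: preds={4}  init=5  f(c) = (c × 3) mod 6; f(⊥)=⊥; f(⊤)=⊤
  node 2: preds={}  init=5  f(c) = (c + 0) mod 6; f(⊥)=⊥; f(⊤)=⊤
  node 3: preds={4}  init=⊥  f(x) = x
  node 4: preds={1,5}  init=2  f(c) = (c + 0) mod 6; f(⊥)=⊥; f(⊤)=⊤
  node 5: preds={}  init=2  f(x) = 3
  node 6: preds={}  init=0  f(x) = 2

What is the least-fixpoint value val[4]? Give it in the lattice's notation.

⊤

Trace (11 dequeues):
  [1] u=0 | in ⊤ | out ⊤ | prev ⊥ | push {}
  [2] u=1 | in 2 | out ⊤ | prev 5 | push {}
  [3] u=2 | in ⊥ | out 5 | ==
  [4] u=3 | in 2 | out 2 | prev ⊥ | push {}
  [5] u=4 | in ⊤ | out ⊤ | prev 2 | push {1,3}
  [6] u=5 | in ⊥ | out ⊤ | prev 2 | push {0,4}
  [7] u=6 | in ⊥ | out ⊤ | prev 0 | push {}
  [8] u=1 | in ⊤ | out ⊤ | ==
  [9] u=3 | in ⊤ | out ⊤ | prev 2 | push {}
  [10] u=0 | in ⊤ | out ⊤ | ==
  [11] u=4 | in ⊤ | out ⊤ | ==

Converged values:
  [0] ⊤
  [1] ⊤
  [2] 5
  [3] ⊤
  [4] ⊤
  [5] ⊤
  [6] ⊤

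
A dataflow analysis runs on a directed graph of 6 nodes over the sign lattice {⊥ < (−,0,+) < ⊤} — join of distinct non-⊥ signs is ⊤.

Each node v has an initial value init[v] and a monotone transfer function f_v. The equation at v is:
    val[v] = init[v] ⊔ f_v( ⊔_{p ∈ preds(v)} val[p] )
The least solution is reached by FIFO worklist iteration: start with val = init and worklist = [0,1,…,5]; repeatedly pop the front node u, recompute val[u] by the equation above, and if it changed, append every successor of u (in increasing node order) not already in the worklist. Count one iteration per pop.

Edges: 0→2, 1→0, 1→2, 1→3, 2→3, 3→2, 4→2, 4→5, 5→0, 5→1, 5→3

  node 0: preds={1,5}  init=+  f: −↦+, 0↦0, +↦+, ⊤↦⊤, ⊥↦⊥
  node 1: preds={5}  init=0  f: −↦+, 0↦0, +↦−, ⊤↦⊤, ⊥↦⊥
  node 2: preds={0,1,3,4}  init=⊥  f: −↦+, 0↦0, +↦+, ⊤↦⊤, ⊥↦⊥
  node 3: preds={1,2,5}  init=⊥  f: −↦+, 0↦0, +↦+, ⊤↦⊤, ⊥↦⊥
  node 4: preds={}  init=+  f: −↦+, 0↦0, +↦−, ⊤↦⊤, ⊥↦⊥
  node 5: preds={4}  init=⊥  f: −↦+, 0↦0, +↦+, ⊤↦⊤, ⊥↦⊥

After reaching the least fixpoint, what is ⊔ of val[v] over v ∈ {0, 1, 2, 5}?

⊤

Iteration log — 12 steps:
  step 1. node 0  ⊔preds=0  new=⊤  old=+  +wl: 
  step 2. node 1  ⊔preds=⊥  new=0  stable
  step 3. node 2  ⊔preds=⊤  new=⊤  old=⊥  +wl: 
  step 4. node 3  ⊔preds=⊤  new=⊤  old=⊥  +wl: 2
  step 5. node 4  ⊔preds=⊥  new=+  stable
  step 6. node 5  ⊔preds=+  new=+  old=⊥  +wl: 0,1,3
  step 7. node 2  ⊔preds=⊤  new=⊤  stable
  step 8. node 0  ⊔preds=⊤  new=⊤  stable
  step 9. node 1  ⊔preds=+  new=⊤  old=0  +wl: 0,2
  step 10. node 3  ⊔preds=⊤  new=⊤  stable
  step 11. node 0  ⊔preds=⊤  new=⊤  stable
  step 12. node 2  ⊔preds=⊤  new=⊤  stable

Least fixpoint reached:
  node 0: ⊤
  node 1: ⊤
  node 2: ⊤
  node 3: ⊤
  node 4: +
  node 5: +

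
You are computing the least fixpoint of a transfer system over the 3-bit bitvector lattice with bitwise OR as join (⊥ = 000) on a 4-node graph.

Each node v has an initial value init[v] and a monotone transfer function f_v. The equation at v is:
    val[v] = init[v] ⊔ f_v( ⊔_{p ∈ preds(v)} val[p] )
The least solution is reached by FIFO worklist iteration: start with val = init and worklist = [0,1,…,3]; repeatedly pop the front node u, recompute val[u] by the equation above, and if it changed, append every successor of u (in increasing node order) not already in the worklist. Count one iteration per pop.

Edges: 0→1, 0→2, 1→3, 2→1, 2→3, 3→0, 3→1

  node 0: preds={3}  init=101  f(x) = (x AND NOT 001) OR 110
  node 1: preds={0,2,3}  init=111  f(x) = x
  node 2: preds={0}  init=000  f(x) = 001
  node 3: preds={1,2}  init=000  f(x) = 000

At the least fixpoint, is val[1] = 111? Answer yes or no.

yes

Trace (5 dequeues):
  [1] u=0 | in 000 | out 111 | prev 101 | push {}
  [2] u=1 | in 111 | out 111 | ==
  [3] u=2 | in 111 | out 001 | prev 000 | push {1}
  [4] u=3 | in 111 | out 000 | ==
  [5] u=1 | in 111 | out 111 | ==

Converged values:
  [0] 111
  [1] 111
  [2] 001
  [3] 000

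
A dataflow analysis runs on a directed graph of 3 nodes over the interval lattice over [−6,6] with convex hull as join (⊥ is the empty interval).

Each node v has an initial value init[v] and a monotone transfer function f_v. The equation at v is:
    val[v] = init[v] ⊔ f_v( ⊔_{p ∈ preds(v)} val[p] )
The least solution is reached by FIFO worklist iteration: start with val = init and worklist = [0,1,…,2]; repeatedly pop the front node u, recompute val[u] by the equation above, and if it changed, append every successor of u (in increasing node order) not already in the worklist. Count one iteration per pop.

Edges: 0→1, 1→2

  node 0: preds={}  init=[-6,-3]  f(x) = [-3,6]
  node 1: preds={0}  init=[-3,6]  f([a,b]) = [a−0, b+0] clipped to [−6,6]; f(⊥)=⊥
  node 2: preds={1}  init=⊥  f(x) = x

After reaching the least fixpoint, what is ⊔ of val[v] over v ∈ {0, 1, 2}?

[-6,6]

Trace (3 dequeues):
  [1] u=0 | in ⊥ | out [-6,6] | prev [-6,-3] | push {}
  [2] u=1 | in [-6,6] | out [-6,6] | prev [-3,6] | push {}
  [3] u=2 | in [-6,6] | out [-6,6] | prev ⊥ | push {}

Converged values:
  [0] [-6,6]
  [1] [-6,6]
  [2] [-6,6]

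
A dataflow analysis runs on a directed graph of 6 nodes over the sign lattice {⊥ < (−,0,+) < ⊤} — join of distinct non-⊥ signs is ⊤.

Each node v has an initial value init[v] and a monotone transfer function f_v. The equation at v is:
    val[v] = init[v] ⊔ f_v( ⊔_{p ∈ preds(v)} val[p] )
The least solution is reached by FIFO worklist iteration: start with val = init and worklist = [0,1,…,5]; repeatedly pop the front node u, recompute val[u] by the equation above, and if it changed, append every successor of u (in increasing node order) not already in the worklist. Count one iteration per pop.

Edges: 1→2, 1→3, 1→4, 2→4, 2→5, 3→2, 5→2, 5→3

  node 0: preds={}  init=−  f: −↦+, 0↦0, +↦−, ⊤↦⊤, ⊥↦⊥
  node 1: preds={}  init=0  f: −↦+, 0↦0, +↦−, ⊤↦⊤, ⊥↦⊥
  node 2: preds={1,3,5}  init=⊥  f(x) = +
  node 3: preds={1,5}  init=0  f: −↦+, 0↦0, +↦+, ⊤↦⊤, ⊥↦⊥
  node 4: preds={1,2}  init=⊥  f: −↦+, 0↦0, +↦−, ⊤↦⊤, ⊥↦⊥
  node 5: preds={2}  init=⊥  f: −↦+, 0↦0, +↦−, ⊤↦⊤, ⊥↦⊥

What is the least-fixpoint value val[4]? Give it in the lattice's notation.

⊤

Worklist (9 pops):
  #1 pop 0: in=⊥ → − (no change)
  #2 pop 1: in=⊥ → 0 (no change)
  #3 pop 2: in=0 → + (was ⊥); enqueue []
  #4 pop 3: in=0 → 0 (no change)
  #5 pop 4: in=⊤ → ⊤ (was ⊥); enqueue []
  #6 pop 5: in=+ → − (was ⊥); enqueue [2,3]
  #7 pop 2: in=⊤ → + (no change)
  #8 pop 3: in=⊤ → ⊤ (was 0); enqueue [2]
  #9 pop 2: in=⊤ → + (no change)

Fixpoint:
  val[0] = −
  val[1] = 0
  val[2] = +
  val[3] = ⊤
  val[4] = ⊤
  val[5] = −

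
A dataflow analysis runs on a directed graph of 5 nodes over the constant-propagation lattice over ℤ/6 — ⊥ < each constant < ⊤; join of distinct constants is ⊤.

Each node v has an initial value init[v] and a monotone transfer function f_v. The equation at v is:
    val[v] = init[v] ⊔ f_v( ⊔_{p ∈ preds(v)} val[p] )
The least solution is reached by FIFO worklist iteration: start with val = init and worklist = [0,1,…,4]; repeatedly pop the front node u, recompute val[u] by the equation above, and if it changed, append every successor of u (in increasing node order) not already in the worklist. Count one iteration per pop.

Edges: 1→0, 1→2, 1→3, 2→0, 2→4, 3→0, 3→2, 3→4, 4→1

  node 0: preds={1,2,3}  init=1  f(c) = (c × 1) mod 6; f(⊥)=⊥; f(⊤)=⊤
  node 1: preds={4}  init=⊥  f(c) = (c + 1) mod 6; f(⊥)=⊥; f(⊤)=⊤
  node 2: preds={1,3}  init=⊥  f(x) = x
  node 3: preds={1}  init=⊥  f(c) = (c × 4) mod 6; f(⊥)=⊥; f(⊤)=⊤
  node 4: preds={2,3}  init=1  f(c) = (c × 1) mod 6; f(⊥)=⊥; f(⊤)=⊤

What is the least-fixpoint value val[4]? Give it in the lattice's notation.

Iteration log — 14 steps:
  step 1. node 0  ⊔preds=⊥  new=1  stable
  step 2. node 1  ⊔preds=1  new=2  old=⊥  +wl: 0
  step 3. node 2  ⊔preds=2  new=2  old=⊥  +wl: 
  step 4. node 3  ⊔preds=2  new=2  old=⊥  +wl: 2
  step 5. node 4  ⊔preds=2  new=⊤  old=1  +wl: 1
  step 6. node 0  ⊔preds=2  new=⊤  old=1  +wl: 
  step 7. node 2  ⊔preds=2  new=2  stable
  step 8. node 1  ⊔preds=⊤  new=⊤  old=2  +wl: 0,2,3
  step 9. node 0  ⊔preds=⊤  new=⊤  stable
  step 10. node 2  ⊔preds=⊤  new=⊤  old=2  +wl: 0,4
  step 11. node 3  ⊔preds=⊤  new=⊤  old=2  +wl: 2
  step 12. node 0  ⊔preds=⊤  new=⊤  stable
  step 13. node 4  ⊔preds=⊤  new=⊤  stable
  step 14. node 2  ⊔preds=⊤  new=⊤  stable

Least fixpoint reached:
  node 0: ⊤
  node 1: ⊤
  node 2: ⊤
  node 3: ⊤
  node 4: ⊤

⊤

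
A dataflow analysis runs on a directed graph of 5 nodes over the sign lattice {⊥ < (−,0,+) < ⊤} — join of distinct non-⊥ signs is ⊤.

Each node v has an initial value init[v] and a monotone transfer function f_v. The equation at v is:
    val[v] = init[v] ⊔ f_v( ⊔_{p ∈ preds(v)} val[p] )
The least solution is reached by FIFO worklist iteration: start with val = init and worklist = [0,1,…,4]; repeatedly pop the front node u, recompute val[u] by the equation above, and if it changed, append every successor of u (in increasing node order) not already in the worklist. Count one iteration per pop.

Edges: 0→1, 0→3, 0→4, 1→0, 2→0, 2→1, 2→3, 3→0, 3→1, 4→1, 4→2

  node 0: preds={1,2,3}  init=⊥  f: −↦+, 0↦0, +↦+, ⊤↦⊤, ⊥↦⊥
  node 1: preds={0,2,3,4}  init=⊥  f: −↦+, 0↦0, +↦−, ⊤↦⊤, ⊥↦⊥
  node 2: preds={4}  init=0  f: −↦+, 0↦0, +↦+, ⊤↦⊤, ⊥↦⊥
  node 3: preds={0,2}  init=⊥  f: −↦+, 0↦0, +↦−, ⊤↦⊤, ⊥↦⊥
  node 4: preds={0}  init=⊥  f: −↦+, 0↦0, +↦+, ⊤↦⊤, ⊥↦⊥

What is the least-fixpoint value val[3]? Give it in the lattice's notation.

0

Trace (8 dequeues):
  [1] u=0 | in 0 | out 0 | prev ⊥ | push {}
  [2] u=1 | in 0 | out 0 | prev ⊥ | push {0}
  [3] u=2 | in ⊥ | out 0 | ==
  [4] u=3 | in 0 | out 0 | prev ⊥ | push {1}
  [5] u=4 | in 0 | out 0 | prev ⊥ | push {2}
  [6] u=0 | in 0 | out 0 | ==
  [7] u=1 | in 0 | out 0 | ==
  [8] u=2 | in 0 | out 0 | ==

Converged values:
  [0] 0
  [1] 0
  [2] 0
  [3] 0
  [4] 0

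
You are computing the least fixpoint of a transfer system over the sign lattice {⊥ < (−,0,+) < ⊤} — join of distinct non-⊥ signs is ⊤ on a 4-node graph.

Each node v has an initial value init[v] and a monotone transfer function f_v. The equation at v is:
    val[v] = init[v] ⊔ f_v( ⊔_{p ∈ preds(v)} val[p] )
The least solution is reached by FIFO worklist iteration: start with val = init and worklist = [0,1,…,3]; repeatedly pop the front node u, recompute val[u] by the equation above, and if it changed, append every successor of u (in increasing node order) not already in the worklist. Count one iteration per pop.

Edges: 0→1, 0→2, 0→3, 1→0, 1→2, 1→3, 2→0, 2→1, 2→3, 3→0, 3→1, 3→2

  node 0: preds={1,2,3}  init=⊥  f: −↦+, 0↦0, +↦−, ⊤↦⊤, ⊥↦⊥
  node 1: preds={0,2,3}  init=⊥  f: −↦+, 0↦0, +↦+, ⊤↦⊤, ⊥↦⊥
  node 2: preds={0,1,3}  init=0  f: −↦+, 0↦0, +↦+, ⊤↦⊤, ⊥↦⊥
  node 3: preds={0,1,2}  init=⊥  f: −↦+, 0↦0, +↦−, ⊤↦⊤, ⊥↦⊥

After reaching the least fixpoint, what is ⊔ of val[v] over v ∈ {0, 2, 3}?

0

Iteration log — 7 steps:
  step 1. node 0  ⊔preds=0  new=0  old=⊥  +wl: 
  step 2. node 1  ⊔preds=0  new=0  old=⊥  +wl: 0
  step 3. node 2  ⊔preds=0  new=0  stable
  step 4. node 3  ⊔preds=0  new=0  old=⊥  +wl: 1,2
  step 5. node 0  ⊔preds=0  new=0  stable
  step 6. node 1  ⊔preds=0  new=0  stable
  step 7. node 2  ⊔preds=0  new=0  stable

Least fixpoint reached:
  node 0: 0
  node 1: 0
  node 2: 0
  node 3: 0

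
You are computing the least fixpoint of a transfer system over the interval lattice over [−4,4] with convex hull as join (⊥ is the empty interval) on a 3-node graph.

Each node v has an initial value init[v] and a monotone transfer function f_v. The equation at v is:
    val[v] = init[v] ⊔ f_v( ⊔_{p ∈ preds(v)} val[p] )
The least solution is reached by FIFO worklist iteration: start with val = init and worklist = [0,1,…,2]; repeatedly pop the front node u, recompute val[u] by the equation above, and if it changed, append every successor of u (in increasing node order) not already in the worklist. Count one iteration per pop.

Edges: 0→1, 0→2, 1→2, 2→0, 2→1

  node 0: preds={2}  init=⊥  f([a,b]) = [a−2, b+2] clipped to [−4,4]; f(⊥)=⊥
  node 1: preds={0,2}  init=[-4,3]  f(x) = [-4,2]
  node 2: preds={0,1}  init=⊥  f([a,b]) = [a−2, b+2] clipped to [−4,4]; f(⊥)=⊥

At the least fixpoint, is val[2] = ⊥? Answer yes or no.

Iteration log — 6 steps:
  step 1. node 0  ⊔preds=⊥  new=⊥  stable
  step 2. node 1  ⊔preds=⊥  new=[-4,3]  stable
  step 3. node 2  ⊔preds=[-4,3]  new=[-4,4]  old=⊥  +wl: 0,1
  step 4. node 0  ⊔preds=[-4,4]  new=[-4,4]  old=⊥  +wl: 2
  step 5. node 1  ⊔preds=[-4,4]  new=[-4,3]  stable
  step 6. node 2  ⊔preds=[-4,4]  new=[-4,4]  stable

Least fixpoint reached:
  node 0: [-4,4]
  node 1: [-4,3]
  node 2: [-4,4]

no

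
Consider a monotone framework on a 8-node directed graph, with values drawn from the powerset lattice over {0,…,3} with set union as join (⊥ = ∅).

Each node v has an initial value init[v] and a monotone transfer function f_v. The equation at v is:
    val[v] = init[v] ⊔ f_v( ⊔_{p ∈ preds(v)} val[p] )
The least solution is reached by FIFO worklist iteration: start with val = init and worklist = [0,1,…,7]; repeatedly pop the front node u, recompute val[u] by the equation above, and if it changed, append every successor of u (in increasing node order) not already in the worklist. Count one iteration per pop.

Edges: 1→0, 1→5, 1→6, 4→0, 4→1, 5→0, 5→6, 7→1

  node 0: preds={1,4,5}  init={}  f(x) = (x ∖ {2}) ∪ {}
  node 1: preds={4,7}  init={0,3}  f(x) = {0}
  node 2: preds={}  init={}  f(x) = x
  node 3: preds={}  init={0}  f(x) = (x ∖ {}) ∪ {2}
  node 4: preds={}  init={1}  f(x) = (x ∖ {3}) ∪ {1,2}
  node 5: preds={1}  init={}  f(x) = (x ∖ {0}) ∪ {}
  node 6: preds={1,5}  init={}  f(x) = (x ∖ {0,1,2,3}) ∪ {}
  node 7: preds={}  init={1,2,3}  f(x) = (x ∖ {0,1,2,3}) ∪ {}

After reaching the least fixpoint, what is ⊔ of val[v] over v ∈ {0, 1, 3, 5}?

Trace (10 dequeues):
  [1] u=0 | in {0,1,3} | out {0,1,3} | prev {} | push {}
  [2] u=1 | in {1,2,3} | out {0,3} | ==
  [3] u=2 | in {} | out {} | ==
  [4] u=3 | in {} | out {0,2} | prev {0} | push {}
  [5] u=4 | in {} | out {1,2} | prev {1} | push {0,1}
  [6] u=5 | in {0,3} | out {3} | prev {} | push {}
  [7] u=6 | in {0,3} | out {} | ==
  [8] u=7 | in {} | out {1,2,3} | ==
  [9] u=0 | in {0,1,2,3} | out {0,1,3} | ==
  [10] u=1 | in {1,2,3} | out {0,3} | ==

Converged values:
  [0] {0,1,3}
  [1] {0,3}
  [2] {}
  [3] {0,2}
  [4] {1,2}
  [5] {3}
  [6] {}
  [7] {1,2,3}

{0,1,2,3}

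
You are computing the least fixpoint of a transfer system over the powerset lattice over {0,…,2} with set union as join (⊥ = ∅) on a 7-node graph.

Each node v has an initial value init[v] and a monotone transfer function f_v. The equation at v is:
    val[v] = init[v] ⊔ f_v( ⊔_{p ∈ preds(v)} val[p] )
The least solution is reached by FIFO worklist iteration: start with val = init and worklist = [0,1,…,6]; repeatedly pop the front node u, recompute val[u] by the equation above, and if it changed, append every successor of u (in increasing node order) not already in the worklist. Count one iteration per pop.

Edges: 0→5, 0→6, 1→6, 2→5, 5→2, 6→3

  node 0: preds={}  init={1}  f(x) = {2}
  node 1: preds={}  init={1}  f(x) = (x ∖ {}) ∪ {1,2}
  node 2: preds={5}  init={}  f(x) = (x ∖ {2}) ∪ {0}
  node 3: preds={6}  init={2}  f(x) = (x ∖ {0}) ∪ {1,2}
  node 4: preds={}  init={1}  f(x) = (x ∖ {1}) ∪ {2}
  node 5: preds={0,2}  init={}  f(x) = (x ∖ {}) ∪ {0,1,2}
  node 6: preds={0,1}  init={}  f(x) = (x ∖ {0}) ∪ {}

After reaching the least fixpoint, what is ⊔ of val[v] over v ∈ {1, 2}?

Trace (10 dequeues):
  [1] u=0 | in {} | out {1,2} | prev {1} | push {}
  [2] u=1 | in {} | out {1,2} | prev {1} | push {}
  [3] u=2 | in {} | out {0} | prev {} | push {}
  [4] u=3 | in {} | out {1,2} | prev {2} | push {}
  [5] u=4 | in {} | out {1,2} | prev {1} | push {}
  [6] u=5 | in {0,1,2} | out {0,1,2} | prev {} | push {2}
  [7] u=6 | in {1,2} | out {1,2} | prev {} | push {3}
  [8] u=2 | in {0,1,2} | out {0,1} | prev {0} | push {5}
  [9] u=3 | in {1,2} | out {1,2} | ==
  [10] u=5 | in {0,1,2} | out {0,1,2} | ==

Converged values:
  [0] {1,2}
  [1] {1,2}
  [2] {0,1}
  [3] {1,2}
  [4] {1,2}
  [5] {0,1,2}
  [6] {1,2}

{0,1,2}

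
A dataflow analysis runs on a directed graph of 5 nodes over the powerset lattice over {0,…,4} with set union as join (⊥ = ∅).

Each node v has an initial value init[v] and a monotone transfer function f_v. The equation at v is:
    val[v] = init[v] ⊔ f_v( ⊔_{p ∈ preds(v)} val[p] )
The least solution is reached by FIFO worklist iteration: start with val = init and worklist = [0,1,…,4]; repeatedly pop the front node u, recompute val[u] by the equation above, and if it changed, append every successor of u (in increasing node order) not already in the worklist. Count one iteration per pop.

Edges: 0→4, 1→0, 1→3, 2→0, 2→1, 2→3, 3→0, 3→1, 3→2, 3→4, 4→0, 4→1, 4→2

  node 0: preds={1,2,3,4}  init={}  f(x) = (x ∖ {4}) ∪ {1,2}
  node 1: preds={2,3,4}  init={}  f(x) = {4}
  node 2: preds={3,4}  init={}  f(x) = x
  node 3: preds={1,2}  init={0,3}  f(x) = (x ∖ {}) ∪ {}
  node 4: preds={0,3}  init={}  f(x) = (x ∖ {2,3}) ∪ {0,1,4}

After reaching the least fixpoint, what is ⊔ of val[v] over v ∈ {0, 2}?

Iteration log — 15 steps:
  step 1. node 0  ⊔preds={0,3}  new={0,1,2,3}  old={}  +wl: 
  step 2. node 1  ⊔preds={0,3}  new={4}  old={}  +wl: 0
  step 3. node 2  ⊔preds={0,3}  new={0,3}  old={}  +wl: 1
  step 4. node 3  ⊔preds={0,3,4}  new={0,3,4}  old={0,3}  +wl: 2
  step 5. node 4  ⊔preds={0,1,2,3,4}  new={0,1,4}  old={}  +wl: 
  step 6. node 0  ⊔preds={0,1,3,4}  new={0,1,2,3}  stable
  step 7. node 1  ⊔preds={0,1,3,4}  new={4}  stable
  step 8. node 2  ⊔preds={0,1,3,4}  new={0,1,3,4}  old={0,3}  +wl: 0,1,3
  step 9. node 0  ⊔preds={0,1,3,4}  new={0,1,2,3}  stable
  step 10. node 1  ⊔preds={0,1,3,4}  new={4}  stable
  step 11. node 3  ⊔preds={0,1,3,4}  new={0,1,3,4}  old={0,3,4}  +wl: 0,1,2,4
  step 12. node 0  ⊔preds={0,1,3,4}  new={0,1,2,3}  stable
  step 13. node 1  ⊔preds={0,1,3,4}  new={4}  stable
  step 14. node 2  ⊔preds={0,1,3,4}  new={0,1,3,4}  stable
  step 15. node 4  ⊔preds={0,1,2,3,4}  new={0,1,4}  stable

Least fixpoint reached:
  node 0: {0,1,2,3}
  node 1: {4}
  node 2: {0,1,3,4}
  node 3: {0,1,3,4}
  node 4: {0,1,4}

{0,1,2,3,4}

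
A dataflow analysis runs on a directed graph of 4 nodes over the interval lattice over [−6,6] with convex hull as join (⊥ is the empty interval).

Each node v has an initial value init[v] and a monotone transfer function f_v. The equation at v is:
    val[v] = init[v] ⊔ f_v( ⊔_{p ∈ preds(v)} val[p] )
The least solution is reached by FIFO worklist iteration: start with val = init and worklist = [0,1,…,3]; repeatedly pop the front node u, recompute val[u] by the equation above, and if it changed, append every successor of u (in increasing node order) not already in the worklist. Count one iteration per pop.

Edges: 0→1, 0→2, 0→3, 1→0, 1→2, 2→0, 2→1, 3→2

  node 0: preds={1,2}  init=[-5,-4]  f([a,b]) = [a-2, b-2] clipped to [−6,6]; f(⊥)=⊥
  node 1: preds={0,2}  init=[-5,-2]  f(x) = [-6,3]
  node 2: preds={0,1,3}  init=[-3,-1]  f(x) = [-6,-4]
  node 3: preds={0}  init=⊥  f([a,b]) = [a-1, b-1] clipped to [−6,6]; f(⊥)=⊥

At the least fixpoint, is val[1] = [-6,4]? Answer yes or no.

Trace (9 dequeues):
  [1] u=0 | in [-5,-1] | out [-6,-3] | prev [-5,-4] | push {}
  [2] u=1 | in [-6,-1] | out [-6,3] | prev [-5,-2] | push {0}
  [3] u=2 | in [-6,3] | out [-6,-1] | prev [-3,-1] | push {1}
  [4] u=3 | in [-6,-3] | out [-6,-4] | prev ⊥ | push {2}
  [5] u=0 | in [-6,3] | out [-6,1] | prev [-6,-3] | push {3}
  [6] u=1 | in [-6,1] | out [-6,3] | ==
  [7] u=2 | in [-6,3] | out [-6,-1] | ==
  [8] u=3 | in [-6,1] | out [-6,0] | prev [-6,-4] | push {2}
  [9] u=2 | in [-6,3] | out [-6,-1] | ==

Converged values:
  [0] [-6,1]
  [1] [-6,3]
  [2] [-6,-1]
  [3] [-6,0]

no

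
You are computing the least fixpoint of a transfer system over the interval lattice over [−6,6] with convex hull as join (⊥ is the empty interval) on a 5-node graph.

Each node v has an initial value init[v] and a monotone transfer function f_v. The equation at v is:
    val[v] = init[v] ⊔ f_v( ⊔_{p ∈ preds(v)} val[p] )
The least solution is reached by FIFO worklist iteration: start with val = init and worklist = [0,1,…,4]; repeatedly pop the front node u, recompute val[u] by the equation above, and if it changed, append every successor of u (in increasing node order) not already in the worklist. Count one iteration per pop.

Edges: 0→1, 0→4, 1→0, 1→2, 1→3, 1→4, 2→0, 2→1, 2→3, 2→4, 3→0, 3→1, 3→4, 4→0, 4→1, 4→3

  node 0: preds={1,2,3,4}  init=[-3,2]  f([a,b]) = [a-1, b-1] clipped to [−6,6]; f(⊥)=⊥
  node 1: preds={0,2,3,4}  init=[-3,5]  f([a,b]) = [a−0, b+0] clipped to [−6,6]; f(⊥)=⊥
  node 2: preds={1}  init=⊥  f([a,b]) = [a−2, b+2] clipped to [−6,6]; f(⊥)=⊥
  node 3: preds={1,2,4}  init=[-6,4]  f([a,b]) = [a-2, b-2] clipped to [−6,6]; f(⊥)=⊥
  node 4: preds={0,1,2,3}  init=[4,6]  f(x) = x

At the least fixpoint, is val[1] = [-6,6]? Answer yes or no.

Trace (8 dequeues):
  [1] u=0 | in [-6,6] | out [-6,5] | prev [-3,2] | push {}
  [2] u=1 | in [-6,6] | out [-6,6] | prev [-3,5] | push {0}
  [3] u=2 | in [-6,6] | out [-6,6] | prev ⊥ | push {1}
  [4] u=3 | in [-6,6] | out [-6,4] | ==
  [5] u=4 | in [-6,6] | out [-6,6] | prev [4,6] | push {3}
  [6] u=0 | in [-6,6] | out [-6,5] | ==
  [7] u=1 | in [-6,6] | out [-6,6] | ==
  [8] u=3 | in [-6,6] | out [-6,4] | ==

Converged values:
  [0] [-6,5]
  [1] [-6,6]
  [2] [-6,6]
  [3] [-6,4]
  [4] [-6,6]

yes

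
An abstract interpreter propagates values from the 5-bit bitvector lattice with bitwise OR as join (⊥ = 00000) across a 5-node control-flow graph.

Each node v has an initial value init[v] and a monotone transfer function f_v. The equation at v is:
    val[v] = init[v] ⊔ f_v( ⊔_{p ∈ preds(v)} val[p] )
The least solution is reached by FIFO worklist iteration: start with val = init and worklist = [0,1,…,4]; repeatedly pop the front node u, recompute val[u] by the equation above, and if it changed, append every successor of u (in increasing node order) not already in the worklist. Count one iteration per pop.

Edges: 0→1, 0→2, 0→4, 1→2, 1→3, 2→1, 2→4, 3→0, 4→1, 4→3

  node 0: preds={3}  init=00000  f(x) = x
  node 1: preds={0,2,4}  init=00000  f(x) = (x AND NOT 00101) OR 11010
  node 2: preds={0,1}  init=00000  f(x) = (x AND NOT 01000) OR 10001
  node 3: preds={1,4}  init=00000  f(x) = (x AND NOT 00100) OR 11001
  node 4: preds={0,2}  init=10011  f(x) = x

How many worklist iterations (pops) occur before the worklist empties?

Iteration log — 12 steps:
  step 1. node 0  ⊔preds=00000  new=00000  stable
  step 2. node 1  ⊔preds=10011  new=11010  old=00000  +wl: 
  step 3. node 2  ⊔preds=11010  new=10011  old=00000  +wl: 1
  step 4. node 3  ⊔preds=11011  new=11011  old=00000  +wl: 0
  step 5. node 4  ⊔preds=10011  new=10011  stable
  step 6. node 1  ⊔preds=10011  new=11010  stable
  step 7. node 0  ⊔preds=11011  new=11011  old=00000  +wl: 1,2,4
  step 8. node 1  ⊔preds=11011  new=11010  stable
  step 9. node 2  ⊔preds=11011  new=10011  stable
  step 10. node 4  ⊔preds=11011  new=11011  old=10011  +wl: 1,3
  step 11. node 1  ⊔preds=11011  new=11010  stable
  step 12. node 3  ⊔preds=11011  new=11011  stable

Least fixpoint reached:
  node 0: 11011
  node 1: 11010
  node 2: 10011
  node 3: 11011
  node 4: 11011

12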